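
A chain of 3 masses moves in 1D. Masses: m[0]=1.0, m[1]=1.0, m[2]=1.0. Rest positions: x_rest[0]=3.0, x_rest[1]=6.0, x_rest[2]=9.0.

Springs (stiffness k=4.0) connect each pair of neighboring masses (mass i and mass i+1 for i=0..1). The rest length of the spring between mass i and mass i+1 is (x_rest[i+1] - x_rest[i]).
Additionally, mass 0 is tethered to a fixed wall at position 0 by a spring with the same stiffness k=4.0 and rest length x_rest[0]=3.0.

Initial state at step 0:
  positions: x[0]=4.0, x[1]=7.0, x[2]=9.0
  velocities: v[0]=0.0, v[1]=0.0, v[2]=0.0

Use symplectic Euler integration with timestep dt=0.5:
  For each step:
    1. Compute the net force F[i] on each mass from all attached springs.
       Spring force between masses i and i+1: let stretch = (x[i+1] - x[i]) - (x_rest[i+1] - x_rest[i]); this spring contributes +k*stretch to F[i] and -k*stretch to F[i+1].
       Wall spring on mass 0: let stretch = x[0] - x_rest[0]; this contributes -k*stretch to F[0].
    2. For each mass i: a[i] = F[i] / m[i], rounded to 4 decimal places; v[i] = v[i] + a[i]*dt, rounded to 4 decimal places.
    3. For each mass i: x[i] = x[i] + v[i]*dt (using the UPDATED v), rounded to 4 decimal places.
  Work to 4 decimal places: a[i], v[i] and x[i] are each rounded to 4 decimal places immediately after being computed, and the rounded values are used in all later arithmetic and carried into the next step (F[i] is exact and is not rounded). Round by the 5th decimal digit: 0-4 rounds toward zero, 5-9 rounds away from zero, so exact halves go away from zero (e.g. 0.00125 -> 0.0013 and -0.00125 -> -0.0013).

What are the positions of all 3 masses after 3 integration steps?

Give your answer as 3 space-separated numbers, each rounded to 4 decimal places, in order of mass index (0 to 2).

Step 0: x=[4.0000 7.0000 9.0000] v=[0.0000 0.0000 0.0000]
Step 1: x=[3.0000 6.0000 10.0000] v=[-2.0000 -2.0000 2.0000]
Step 2: x=[2.0000 6.0000 10.0000] v=[-2.0000 0.0000 0.0000]
Step 3: x=[3.0000 6.0000 9.0000] v=[2.0000 0.0000 -2.0000]

Answer: 3.0000 6.0000 9.0000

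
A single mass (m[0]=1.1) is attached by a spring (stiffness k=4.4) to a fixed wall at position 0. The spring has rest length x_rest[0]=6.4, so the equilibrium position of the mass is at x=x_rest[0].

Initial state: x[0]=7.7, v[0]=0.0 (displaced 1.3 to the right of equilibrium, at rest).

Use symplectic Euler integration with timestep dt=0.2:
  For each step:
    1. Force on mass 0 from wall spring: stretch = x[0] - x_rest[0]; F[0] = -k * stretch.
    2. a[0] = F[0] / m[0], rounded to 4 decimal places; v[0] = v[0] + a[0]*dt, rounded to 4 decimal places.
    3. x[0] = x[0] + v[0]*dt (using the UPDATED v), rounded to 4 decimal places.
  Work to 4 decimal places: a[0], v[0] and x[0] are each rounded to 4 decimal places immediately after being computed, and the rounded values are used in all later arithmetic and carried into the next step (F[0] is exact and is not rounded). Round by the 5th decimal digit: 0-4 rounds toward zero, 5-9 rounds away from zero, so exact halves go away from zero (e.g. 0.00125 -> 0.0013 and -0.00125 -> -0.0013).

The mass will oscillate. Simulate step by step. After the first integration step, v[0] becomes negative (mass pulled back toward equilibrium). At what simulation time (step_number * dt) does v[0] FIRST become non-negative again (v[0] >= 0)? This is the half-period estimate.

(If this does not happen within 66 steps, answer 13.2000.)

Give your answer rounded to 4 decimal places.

Answer: 1.6000

Derivation:
Step 0: x=[7.7000] v=[0.0000]
Step 1: x=[7.4920] v=[-1.0400]
Step 2: x=[7.1093] v=[-1.9136]
Step 3: x=[6.6131] v=[-2.4810]
Step 4: x=[6.0828] v=[-2.6515]
Step 5: x=[5.6033] v=[-2.3977]
Step 6: x=[5.2512] v=[-1.7603]
Step 7: x=[5.0829] v=[-0.8413]
Step 8: x=[5.1254] v=[0.2124]
First v>=0 after going negative at step 8, time=1.6000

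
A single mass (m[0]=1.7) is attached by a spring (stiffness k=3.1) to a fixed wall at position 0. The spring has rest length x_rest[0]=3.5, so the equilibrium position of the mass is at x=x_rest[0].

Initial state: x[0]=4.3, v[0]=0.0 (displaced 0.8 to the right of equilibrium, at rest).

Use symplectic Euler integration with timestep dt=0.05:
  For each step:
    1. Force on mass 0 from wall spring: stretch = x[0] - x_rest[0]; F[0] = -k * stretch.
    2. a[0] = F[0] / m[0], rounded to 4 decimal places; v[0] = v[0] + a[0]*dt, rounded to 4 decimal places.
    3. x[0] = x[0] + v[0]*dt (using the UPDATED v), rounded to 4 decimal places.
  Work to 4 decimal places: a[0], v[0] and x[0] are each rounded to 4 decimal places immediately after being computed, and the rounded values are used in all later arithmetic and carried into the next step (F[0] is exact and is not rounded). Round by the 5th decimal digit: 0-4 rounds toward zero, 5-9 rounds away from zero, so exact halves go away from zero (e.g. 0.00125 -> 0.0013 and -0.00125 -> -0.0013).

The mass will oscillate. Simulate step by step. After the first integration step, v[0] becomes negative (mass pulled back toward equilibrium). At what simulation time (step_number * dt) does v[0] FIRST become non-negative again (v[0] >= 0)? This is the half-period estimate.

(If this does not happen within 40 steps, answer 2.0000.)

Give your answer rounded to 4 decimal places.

Step 0: x=[4.3000] v=[0.0000]
Step 1: x=[4.2964] v=[-0.0729]
Step 2: x=[4.2891] v=[-0.1455]
Step 3: x=[4.2782] v=[-0.2174]
Step 4: x=[4.2638] v=[-0.2884]
Step 5: x=[4.2459] v=[-0.3580]
Step 6: x=[4.2246] v=[-0.4260]
Step 7: x=[4.2000] v=[-0.4921]
Step 8: x=[4.1722] v=[-0.5559]
Step 9: x=[4.1413] v=[-0.6172]
Step 10: x=[4.1075] v=[-0.6757]
Step 11: x=[4.0709] v=[-0.7311]
Step 12: x=[4.0317] v=[-0.7832]
Step 13: x=[3.9901] v=[-0.8317]
Step 14: x=[3.9463] v=[-0.8764]
Step 15: x=[3.9004] v=[-0.9171]
Step 16: x=[3.8527] v=[-0.9536]
Step 17: x=[3.8034] v=[-0.9858]
Step 18: x=[3.7527] v=[-1.0135]
Step 19: x=[3.7009] v=[-1.0365]
Step 20: x=[3.6482] v=[-1.0548]
Step 21: x=[3.5948] v=[-1.0683]
Step 22: x=[3.5410] v=[-1.0769]
Step 23: x=[3.4870] v=[-1.0806]
Step 24: x=[3.4330] v=[-1.0794]
Step 25: x=[3.3793] v=[-1.0733]
Step 26: x=[3.3262] v=[-1.0623]
Step 27: x=[3.2739] v=[-1.0465]
Step 28: x=[3.2226] v=[-1.0259]
Step 29: x=[3.1726] v=[-1.0006]
Step 30: x=[3.1241] v=[-0.9708]
Step 31: x=[3.0773] v=[-0.9365]
Step 32: x=[3.0324] v=[-0.8980]
Step 33: x=[2.9896] v=[-0.8554]
Step 34: x=[2.9492] v=[-0.8089]
Step 35: x=[2.9113] v=[-0.7587]
Step 36: x=[2.8761] v=[-0.7050]
Step 37: x=[2.8437] v=[-0.6481]
Step 38: x=[2.8143] v=[-0.5883]
Step 39: x=[2.7880] v=[-0.5258]
Step 40: x=[2.7650] v=[-0.4609]
v[0] did not become non-negative within 40 steps; using fallback time=2.0000

Answer: 2.0000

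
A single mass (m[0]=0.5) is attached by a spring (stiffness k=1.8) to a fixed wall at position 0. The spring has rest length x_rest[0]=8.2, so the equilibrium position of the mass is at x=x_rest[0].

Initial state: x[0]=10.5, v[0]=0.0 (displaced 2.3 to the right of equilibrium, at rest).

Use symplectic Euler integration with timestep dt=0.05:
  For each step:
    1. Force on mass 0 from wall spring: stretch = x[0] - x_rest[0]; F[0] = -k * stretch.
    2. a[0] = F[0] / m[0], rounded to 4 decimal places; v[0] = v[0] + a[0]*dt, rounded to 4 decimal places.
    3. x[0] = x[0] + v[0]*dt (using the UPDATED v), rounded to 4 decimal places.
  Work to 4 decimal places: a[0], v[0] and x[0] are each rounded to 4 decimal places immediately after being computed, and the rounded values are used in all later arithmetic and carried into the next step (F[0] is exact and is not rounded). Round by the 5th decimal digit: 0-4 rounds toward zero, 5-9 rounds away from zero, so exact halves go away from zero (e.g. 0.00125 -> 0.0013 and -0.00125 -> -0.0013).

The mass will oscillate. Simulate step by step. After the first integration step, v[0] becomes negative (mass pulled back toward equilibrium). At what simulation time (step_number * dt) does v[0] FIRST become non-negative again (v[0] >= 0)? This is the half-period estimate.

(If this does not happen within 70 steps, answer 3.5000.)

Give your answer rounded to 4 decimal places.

Step 0: x=[10.5000] v=[0.0000]
Step 1: x=[10.4793] v=[-0.4140]
Step 2: x=[10.4381] v=[-0.8243]
Step 3: x=[10.3767] v=[-1.2272]
Step 4: x=[10.2958] v=[-1.6190]
Step 5: x=[10.1960] v=[-1.9962]
Step 6: x=[10.0782] v=[-2.3555]
Step 7: x=[9.9435] v=[-2.6936]
Step 8: x=[9.7931] v=[-3.0074]
Step 9: x=[9.6284] v=[-3.2942]
Step 10: x=[9.4508] v=[-3.5513]
Step 11: x=[9.2620] v=[-3.7764]
Step 12: x=[9.0636] v=[-3.9676]
Step 13: x=[8.8574] v=[-4.1231]
Step 14: x=[8.6453] v=[-4.2414]
Step 15: x=[8.4292] v=[-4.3216]
Step 16: x=[8.2111] v=[-4.3629]
Step 17: x=[7.9929] v=[-4.3649]
Step 18: x=[7.7765] v=[-4.3276]
Step 19: x=[7.5639] v=[-4.2514]
Step 20: x=[7.3571] v=[-4.1369]
Step 21: x=[7.1578] v=[-3.9852]
Step 22: x=[6.9679] v=[-3.7976]
Step 23: x=[6.7891] v=[-3.5758]
Step 24: x=[6.6230] v=[-3.3218]
Step 25: x=[6.4711] v=[-3.0379]
Step 26: x=[6.3348] v=[-2.7267]
Step 27: x=[6.2153] v=[-2.3910]
Step 28: x=[6.1136] v=[-2.0338]
Step 29: x=[6.0307] v=[-1.6583]
Step 30: x=[5.9673] v=[-1.2678]
Step 31: x=[5.9240] v=[-0.8659]
Step 32: x=[5.9012] v=[-0.4562]
Step 33: x=[5.8991] v=[-0.0424]
Step 34: x=[5.9177] v=[0.3718]
First v>=0 after going negative at step 34, time=1.7000

Answer: 1.7000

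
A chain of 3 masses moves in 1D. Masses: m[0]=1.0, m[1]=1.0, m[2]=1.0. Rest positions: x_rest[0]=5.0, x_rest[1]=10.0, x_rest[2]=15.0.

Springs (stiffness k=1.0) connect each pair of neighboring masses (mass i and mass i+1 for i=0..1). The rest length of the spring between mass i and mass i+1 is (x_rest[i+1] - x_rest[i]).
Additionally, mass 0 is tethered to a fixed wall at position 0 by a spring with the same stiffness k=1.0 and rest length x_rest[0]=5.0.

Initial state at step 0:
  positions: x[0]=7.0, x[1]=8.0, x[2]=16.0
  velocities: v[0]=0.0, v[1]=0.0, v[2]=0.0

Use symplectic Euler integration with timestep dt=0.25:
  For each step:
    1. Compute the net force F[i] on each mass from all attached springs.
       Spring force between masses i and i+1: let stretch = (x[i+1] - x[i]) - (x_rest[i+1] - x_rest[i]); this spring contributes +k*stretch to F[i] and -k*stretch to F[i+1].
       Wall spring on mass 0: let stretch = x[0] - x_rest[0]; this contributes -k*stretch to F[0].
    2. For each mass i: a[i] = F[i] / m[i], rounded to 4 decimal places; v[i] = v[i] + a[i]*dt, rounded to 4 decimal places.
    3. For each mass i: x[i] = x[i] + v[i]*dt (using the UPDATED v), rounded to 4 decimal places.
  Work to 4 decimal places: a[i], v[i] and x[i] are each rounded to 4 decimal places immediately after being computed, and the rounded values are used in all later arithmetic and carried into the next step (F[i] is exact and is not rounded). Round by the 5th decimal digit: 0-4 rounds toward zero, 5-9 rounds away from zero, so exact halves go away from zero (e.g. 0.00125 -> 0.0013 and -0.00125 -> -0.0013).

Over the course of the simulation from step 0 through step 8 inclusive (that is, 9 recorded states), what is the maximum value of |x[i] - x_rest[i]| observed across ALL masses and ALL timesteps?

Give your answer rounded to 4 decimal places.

Step 0: x=[7.0000 8.0000 16.0000] v=[0.0000 0.0000 0.0000]
Step 1: x=[6.6250 8.4375 15.8125] v=[-1.5000 1.7500 -0.7500]
Step 2: x=[5.9492 9.2227 15.4766] v=[-2.7031 3.1406 -1.3438]
Step 3: x=[5.1062 10.1941 15.0623] v=[-3.3720 3.8857 -1.6573]
Step 4: x=[4.2621 11.1518 14.6562] v=[-3.3766 3.8308 -1.6244]
Step 5: x=[3.5822 11.8979 14.3436] v=[-2.7197 2.9845 -1.2505]
Step 6: x=[3.1981 12.2772 14.1906] v=[-1.5363 1.5170 -0.6119]
Step 7: x=[3.1816 12.2086 14.2306] v=[-0.0661 -0.2744 0.1598]
Step 8: x=[3.5304 11.7022 14.4567] v=[1.3953 -2.0257 0.9043]
Max displacement = 2.2772

Answer: 2.2772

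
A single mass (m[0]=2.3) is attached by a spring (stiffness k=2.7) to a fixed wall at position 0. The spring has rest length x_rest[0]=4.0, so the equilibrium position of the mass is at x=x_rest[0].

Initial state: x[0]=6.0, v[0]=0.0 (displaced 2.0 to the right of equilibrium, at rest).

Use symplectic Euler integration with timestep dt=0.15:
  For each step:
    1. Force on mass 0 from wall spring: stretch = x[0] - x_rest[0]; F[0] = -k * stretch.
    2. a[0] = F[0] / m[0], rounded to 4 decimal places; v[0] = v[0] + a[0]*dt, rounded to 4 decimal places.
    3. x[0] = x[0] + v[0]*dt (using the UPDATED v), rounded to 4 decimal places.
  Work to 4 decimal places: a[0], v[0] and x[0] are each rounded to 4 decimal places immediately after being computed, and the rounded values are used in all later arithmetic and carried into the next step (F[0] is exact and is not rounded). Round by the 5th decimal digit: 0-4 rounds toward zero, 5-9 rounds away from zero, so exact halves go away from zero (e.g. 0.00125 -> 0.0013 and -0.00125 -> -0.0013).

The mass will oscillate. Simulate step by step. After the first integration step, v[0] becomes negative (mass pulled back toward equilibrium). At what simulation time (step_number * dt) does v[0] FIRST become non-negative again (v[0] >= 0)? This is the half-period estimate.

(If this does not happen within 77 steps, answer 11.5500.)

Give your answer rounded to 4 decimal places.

Step 0: x=[6.0000] v=[0.0000]
Step 1: x=[5.9472] v=[-0.3522]
Step 2: x=[5.8429] v=[-0.6951]
Step 3: x=[5.6900] v=[-1.0196]
Step 4: x=[5.4924] v=[-1.3172]
Step 5: x=[5.2554] v=[-1.5800]
Step 6: x=[4.9852] v=[-1.8011]
Step 7: x=[4.6890] v=[-1.9746]
Step 8: x=[4.3746] v=[-2.0959]
Step 9: x=[4.0503] v=[-2.1619]
Step 10: x=[3.7247] v=[-2.1708]
Step 11: x=[3.4064] v=[-2.1223]
Step 12: x=[3.1037] v=[-2.0178]
Step 13: x=[2.8247] v=[-1.8600]
Step 14: x=[2.5768] v=[-1.6530]
Step 15: x=[2.3664] v=[-1.4024]
Step 16: x=[2.1992] v=[-1.1147]
Step 17: x=[2.0796] v=[-0.7976]
Step 18: x=[2.0107] v=[-0.4594]
Step 19: x=[1.9943] v=[-0.1091]
Step 20: x=[2.0309] v=[0.2441]
First v>=0 after going negative at step 20, time=3.0000

Answer: 3.0000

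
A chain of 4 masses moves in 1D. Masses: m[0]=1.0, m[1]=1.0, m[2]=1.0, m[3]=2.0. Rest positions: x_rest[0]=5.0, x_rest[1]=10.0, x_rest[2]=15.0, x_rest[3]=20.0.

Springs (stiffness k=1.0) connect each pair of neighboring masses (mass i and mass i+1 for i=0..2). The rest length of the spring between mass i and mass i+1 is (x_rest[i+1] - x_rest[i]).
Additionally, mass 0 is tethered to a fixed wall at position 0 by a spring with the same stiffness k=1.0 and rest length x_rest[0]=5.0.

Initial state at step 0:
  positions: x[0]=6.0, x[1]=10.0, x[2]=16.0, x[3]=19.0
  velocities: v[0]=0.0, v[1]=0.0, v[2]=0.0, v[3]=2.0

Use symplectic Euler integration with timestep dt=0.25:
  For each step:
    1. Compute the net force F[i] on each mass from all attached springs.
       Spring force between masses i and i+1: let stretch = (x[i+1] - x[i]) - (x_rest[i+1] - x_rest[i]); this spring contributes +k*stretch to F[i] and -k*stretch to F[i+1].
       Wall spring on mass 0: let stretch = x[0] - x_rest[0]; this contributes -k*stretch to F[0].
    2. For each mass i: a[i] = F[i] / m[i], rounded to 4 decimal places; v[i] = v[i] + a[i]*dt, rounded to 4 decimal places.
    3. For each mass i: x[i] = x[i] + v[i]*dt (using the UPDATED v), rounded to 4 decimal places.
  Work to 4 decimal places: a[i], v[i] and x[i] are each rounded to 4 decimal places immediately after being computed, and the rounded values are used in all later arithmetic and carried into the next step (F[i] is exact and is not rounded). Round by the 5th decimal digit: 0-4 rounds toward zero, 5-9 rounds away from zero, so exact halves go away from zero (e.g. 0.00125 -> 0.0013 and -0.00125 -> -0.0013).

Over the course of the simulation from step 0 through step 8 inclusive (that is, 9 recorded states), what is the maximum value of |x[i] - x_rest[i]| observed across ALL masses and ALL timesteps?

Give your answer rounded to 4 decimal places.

Step 0: x=[6.0000 10.0000 16.0000 19.0000] v=[0.0000 0.0000 0.0000 2.0000]
Step 1: x=[5.8750 10.1250 15.8125 19.5625] v=[-0.5000 0.5000 -0.7500 2.2500]
Step 2: x=[5.6484 10.3399 15.5039 20.1641] v=[-0.9063 0.8594 -1.2344 2.4063]
Step 3: x=[5.3620 10.5843 15.1638 20.7763] v=[-1.1455 0.9775 -1.3604 2.4488]
Step 4: x=[5.0669 10.7885 14.8883 21.3694] v=[-1.1804 0.8168 -1.1022 2.3722]
Step 5: x=[4.8127 10.8914 14.7616 21.9162] v=[-1.0167 0.4114 -0.5069 2.1871]
Step 6: x=[4.6377 10.8562 14.8402 22.3957] v=[-0.7002 -0.1407 0.3142 1.9178]
Step 7: x=[4.5615 10.6814 15.1420 22.7953] v=[-0.3050 -0.6993 1.2071 1.5984]
Step 8: x=[4.5827 10.4029 15.6433 23.1120] v=[0.0846 -1.1141 2.0053 1.2667]
Max displacement = 3.1120

Answer: 3.1120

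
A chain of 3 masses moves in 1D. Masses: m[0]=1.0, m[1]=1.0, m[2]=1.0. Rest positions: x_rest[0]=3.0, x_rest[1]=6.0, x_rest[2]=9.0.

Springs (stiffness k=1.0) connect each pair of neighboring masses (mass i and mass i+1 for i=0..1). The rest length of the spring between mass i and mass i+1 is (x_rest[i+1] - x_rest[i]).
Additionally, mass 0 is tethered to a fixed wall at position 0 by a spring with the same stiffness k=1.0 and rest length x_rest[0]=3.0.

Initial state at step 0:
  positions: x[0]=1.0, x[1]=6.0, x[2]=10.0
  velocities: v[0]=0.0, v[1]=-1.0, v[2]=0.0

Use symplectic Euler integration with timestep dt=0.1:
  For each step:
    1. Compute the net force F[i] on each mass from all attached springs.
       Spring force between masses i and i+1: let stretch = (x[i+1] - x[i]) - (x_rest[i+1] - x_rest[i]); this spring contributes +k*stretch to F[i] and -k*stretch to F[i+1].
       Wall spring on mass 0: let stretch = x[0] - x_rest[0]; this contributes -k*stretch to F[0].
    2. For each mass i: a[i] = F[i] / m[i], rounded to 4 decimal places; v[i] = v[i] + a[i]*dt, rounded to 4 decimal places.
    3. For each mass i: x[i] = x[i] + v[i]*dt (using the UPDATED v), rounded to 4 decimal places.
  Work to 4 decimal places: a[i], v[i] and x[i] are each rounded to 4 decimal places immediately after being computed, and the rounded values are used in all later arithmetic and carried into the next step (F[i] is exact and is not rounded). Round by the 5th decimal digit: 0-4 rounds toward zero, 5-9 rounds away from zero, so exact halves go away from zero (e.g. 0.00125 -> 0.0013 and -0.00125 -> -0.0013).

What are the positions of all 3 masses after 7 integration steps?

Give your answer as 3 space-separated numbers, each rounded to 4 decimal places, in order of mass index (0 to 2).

Step 0: x=[1.0000 6.0000 10.0000] v=[0.0000 -1.0000 0.0000]
Step 1: x=[1.0400 5.8900 9.9900] v=[0.4000 -1.1000 -0.1000]
Step 2: x=[1.1181 5.7725 9.9690] v=[0.7810 -1.1750 -0.2100]
Step 3: x=[1.2316 5.6504 9.9360] v=[1.1346 -1.2208 -0.3297]
Step 4: x=[1.3769 5.5270 9.8902] v=[1.4533 -1.2341 -0.4583]
Step 5: x=[1.5500 5.4057 9.8307] v=[1.7306 -1.2128 -0.5946]
Step 6: x=[1.7461 5.2901 9.7570] v=[1.9612 -1.1559 -0.7371]
Step 7: x=[1.9602 5.1837 9.6686] v=[2.1410 -1.0636 -0.8838]

Answer: 1.9602 5.1837 9.6686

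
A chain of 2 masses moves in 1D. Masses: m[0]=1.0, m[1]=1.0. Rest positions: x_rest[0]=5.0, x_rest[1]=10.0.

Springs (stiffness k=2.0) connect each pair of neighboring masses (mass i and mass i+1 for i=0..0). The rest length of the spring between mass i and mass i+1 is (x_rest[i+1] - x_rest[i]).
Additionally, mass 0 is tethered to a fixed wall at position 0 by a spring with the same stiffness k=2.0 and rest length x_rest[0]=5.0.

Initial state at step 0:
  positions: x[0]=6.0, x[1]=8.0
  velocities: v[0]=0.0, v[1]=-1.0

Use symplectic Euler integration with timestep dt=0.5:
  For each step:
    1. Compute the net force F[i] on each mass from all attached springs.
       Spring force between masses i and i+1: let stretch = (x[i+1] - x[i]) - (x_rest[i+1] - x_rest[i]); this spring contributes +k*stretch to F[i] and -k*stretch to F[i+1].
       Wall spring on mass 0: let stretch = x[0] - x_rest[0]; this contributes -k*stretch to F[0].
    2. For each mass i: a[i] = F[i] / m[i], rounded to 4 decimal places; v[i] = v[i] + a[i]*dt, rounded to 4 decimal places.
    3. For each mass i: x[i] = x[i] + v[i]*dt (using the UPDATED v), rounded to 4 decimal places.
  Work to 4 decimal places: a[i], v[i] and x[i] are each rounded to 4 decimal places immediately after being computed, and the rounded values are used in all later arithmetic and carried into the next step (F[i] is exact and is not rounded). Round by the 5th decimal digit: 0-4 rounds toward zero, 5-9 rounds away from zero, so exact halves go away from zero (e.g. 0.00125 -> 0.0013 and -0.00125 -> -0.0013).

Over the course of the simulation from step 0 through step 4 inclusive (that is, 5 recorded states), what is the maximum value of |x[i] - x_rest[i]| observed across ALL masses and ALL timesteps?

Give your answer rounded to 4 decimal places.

Step 0: x=[6.0000 8.0000] v=[0.0000 -1.0000]
Step 1: x=[4.0000 9.0000] v=[-4.0000 2.0000]
Step 2: x=[2.5000 10.0000] v=[-3.0000 2.0000]
Step 3: x=[3.5000 9.7500] v=[2.0000 -0.5000]
Step 4: x=[5.8750 8.8750] v=[4.7500 -1.7500]
Max displacement = 2.5000

Answer: 2.5000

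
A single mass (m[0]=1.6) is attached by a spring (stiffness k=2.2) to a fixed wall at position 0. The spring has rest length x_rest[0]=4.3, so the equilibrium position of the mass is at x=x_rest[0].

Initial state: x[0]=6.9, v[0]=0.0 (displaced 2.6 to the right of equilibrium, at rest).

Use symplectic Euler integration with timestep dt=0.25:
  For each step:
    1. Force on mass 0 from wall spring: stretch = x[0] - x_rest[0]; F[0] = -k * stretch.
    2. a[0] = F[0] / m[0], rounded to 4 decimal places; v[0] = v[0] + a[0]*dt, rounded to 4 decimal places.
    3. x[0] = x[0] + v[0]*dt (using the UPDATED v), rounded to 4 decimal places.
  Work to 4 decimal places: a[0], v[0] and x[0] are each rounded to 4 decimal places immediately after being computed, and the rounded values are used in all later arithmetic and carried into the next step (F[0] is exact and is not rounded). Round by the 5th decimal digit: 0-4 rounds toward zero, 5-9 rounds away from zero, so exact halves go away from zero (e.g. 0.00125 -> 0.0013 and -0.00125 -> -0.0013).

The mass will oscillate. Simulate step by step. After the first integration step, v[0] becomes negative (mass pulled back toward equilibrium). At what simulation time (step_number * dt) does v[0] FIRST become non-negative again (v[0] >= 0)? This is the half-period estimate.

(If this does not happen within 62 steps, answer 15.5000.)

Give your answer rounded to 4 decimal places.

Step 0: x=[6.9000] v=[0.0000]
Step 1: x=[6.6766] v=[-0.8938]
Step 2: x=[6.2489] v=[-1.7108]
Step 3: x=[5.6537] v=[-2.3807]
Step 4: x=[4.9422] v=[-2.8460]
Step 5: x=[4.1755] v=[-3.0668]
Step 6: x=[3.4195] v=[-3.0240]
Step 7: x=[2.7392] v=[-2.7213]
Step 8: x=[2.1930] v=[-2.1848]
Step 9: x=[1.8279] v=[-1.4605]
Step 10: x=[1.6752] v=[-0.6107]
Step 11: x=[1.7481] v=[0.2916]
First v>=0 after going negative at step 11, time=2.7500

Answer: 2.7500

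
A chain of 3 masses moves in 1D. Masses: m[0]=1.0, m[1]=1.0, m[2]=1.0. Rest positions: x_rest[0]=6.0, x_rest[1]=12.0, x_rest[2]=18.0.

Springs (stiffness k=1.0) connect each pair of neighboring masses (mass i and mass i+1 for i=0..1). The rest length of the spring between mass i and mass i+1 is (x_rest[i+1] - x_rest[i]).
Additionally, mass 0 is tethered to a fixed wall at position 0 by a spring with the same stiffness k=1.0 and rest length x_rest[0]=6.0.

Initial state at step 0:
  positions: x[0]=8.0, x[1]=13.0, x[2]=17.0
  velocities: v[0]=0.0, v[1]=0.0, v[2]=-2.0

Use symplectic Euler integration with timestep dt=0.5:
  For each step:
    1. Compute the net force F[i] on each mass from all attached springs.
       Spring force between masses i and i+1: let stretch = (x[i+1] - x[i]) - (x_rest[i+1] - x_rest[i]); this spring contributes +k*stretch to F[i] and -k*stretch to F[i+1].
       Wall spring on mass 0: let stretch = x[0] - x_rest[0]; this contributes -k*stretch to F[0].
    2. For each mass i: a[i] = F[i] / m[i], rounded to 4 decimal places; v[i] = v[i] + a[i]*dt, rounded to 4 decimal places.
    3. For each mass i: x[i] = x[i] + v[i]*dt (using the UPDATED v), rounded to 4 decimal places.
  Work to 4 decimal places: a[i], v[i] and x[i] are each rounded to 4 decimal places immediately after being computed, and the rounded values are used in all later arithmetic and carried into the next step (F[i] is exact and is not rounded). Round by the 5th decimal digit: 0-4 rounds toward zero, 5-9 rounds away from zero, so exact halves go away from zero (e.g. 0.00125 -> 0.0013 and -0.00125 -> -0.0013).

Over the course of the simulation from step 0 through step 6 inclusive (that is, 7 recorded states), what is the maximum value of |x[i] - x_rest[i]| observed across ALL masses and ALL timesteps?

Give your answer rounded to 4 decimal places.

Answer: 2.8237

Derivation:
Step 0: x=[8.0000 13.0000 17.0000] v=[0.0000 0.0000 -2.0000]
Step 1: x=[7.2500 12.7500 16.5000] v=[-1.5000 -0.5000 -1.0000]
Step 2: x=[6.0625 12.0625 16.5625] v=[-2.3750 -1.3750 0.1250]
Step 3: x=[4.8594 11.0000 17.0000] v=[-2.4063 -2.1250 0.8750]
Step 4: x=[3.9766 9.9024 17.4375] v=[-1.7657 -2.1953 0.8750]
Step 5: x=[3.5811 9.2071 17.4913] v=[-0.7911 -1.3907 0.1075]
Step 6: x=[3.6968 9.1763 16.9740] v=[0.2314 -0.0616 -1.0346]
Max displacement = 2.8237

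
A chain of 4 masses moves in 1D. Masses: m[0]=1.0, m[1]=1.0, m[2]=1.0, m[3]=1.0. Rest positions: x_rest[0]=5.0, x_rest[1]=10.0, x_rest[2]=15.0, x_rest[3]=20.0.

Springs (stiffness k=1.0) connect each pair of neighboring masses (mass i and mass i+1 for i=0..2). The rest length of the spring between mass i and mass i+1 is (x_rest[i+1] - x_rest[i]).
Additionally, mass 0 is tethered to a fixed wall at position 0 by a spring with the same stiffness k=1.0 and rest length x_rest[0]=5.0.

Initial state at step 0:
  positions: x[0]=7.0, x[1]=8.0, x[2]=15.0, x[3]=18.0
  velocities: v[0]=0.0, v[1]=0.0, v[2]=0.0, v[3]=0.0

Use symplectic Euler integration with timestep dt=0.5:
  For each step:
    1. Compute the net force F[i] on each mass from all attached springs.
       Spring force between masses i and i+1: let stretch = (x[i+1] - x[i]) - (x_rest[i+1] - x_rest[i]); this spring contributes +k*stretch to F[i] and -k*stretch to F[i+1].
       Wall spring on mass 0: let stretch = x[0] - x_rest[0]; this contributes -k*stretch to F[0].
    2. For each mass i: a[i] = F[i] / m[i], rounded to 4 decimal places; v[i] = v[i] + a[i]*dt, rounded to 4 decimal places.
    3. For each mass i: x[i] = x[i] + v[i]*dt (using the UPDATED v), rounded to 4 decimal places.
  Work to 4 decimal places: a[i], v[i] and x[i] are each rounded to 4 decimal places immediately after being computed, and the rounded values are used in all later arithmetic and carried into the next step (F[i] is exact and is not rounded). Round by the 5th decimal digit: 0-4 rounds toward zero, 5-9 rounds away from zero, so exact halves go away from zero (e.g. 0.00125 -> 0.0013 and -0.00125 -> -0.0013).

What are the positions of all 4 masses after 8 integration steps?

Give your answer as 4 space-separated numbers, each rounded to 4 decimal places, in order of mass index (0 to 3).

Answer: 4.7150 10.3143 13.6185 20.8657

Derivation:
Step 0: x=[7.0000 8.0000 15.0000 18.0000] v=[0.0000 0.0000 0.0000 0.0000]
Step 1: x=[5.5000 9.5000 14.0000 18.5000] v=[-3.0000 3.0000 -2.0000 1.0000]
Step 2: x=[3.6250 11.1250 13.0000 19.1250] v=[-3.7500 3.2500 -2.0000 1.2500]
Step 3: x=[2.7188 11.3438 13.0625 19.4688] v=[-1.8125 0.4375 0.1250 0.6875]
Step 4: x=[3.2891 9.8360 14.2969 19.4610] v=[1.1406 -3.0157 2.4688 -0.0157]
Step 5: x=[4.6739 7.8067 15.7071 19.4121] v=[2.7695 -4.0587 2.8204 -0.0978]
Step 6: x=[5.6734 6.9693 16.0685 19.6870] v=[1.9990 -1.6749 0.7227 0.5497]
Step 7: x=[5.5785 8.0827 15.0597 20.3073] v=[-0.1898 2.2268 -2.0177 1.2405]
Step 8: x=[4.7150 10.3143 13.6185 20.8657] v=[-1.7270 4.4632 -2.8824 1.1167]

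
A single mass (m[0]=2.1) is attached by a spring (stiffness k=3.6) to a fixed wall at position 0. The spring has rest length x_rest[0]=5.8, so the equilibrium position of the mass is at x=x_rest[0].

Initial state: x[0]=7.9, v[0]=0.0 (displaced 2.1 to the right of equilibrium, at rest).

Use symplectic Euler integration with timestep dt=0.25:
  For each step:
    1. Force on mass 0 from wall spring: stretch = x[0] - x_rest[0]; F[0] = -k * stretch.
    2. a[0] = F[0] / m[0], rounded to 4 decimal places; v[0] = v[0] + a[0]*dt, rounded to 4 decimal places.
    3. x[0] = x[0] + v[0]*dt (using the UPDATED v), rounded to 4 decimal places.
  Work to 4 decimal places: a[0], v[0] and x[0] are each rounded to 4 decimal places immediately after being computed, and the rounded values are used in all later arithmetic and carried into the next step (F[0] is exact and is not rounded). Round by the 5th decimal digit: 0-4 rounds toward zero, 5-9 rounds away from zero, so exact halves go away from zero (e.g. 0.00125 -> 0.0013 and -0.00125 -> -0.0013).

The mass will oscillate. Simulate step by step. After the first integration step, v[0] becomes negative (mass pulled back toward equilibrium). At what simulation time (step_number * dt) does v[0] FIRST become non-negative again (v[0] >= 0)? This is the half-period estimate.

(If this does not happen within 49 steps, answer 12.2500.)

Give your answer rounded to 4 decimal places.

Answer: 2.5000

Derivation:
Step 0: x=[7.9000] v=[0.0000]
Step 1: x=[7.6750] v=[-0.9000]
Step 2: x=[7.2491] v=[-1.7036]
Step 3: x=[6.6679] v=[-2.3247]
Step 4: x=[5.9937] v=[-2.6967]
Step 5: x=[5.2988] v=[-2.7797]
Step 6: x=[4.6576] v=[-2.5649]
Step 7: x=[4.1388] v=[-2.0753]
Step 8: x=[3.7980] v=[-1.3634]
Step 9: x=[3.6717] v=[-0.5054]
Step 10: x=[3.7734] v=[0.4067]
First v>=0 after going negative at step 10, time=2.5000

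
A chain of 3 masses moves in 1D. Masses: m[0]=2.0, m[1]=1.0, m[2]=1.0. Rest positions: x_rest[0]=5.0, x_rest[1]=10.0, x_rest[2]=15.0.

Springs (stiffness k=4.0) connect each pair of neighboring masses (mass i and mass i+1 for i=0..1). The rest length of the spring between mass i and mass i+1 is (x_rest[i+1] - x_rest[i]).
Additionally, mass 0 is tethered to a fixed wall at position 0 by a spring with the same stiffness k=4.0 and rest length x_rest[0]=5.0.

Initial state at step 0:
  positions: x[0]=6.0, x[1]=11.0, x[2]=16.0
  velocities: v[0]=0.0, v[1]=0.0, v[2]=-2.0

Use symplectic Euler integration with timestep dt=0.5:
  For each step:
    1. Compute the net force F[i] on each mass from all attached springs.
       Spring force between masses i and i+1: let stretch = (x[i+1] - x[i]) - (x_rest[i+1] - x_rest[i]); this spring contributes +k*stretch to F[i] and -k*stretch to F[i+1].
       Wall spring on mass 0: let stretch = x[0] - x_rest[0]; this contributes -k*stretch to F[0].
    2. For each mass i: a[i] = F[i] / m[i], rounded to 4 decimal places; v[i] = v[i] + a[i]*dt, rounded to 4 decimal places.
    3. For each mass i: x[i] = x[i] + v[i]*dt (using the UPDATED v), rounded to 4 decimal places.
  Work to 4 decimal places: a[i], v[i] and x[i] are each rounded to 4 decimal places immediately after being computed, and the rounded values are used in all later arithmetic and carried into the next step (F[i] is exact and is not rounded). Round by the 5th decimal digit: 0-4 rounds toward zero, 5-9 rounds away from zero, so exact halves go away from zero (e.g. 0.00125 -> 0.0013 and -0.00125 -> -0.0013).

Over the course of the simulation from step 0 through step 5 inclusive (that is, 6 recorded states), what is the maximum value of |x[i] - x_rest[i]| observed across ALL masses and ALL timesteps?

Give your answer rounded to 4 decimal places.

Step 0: x=[6.0000 11.0000 16.0000] v=[0.0000 0.0000 -2.0000]
Step 1: x=[5.5000 11.0000 15.0000] v=[-1.0000 0.0000 -2.0000]
Step 2: x=[5.0000 9.5000 15.0000] v=[-1.0000 -3.0000 0.0000]
Step 3: x=[4.2500 9.0000 14.5000] v=[-1.5000 -1.0000 -1.0000]
Step 4: x=[3.7500 9.2500 13.5000] v=[-1.0000 0.5000 -2.0000]
Step 5: x=[4.1250 8.2500 13.2500] v=[0.7500 -2.0000 -0.5000]
Max displacement = 1.7500

Answer: 1.7500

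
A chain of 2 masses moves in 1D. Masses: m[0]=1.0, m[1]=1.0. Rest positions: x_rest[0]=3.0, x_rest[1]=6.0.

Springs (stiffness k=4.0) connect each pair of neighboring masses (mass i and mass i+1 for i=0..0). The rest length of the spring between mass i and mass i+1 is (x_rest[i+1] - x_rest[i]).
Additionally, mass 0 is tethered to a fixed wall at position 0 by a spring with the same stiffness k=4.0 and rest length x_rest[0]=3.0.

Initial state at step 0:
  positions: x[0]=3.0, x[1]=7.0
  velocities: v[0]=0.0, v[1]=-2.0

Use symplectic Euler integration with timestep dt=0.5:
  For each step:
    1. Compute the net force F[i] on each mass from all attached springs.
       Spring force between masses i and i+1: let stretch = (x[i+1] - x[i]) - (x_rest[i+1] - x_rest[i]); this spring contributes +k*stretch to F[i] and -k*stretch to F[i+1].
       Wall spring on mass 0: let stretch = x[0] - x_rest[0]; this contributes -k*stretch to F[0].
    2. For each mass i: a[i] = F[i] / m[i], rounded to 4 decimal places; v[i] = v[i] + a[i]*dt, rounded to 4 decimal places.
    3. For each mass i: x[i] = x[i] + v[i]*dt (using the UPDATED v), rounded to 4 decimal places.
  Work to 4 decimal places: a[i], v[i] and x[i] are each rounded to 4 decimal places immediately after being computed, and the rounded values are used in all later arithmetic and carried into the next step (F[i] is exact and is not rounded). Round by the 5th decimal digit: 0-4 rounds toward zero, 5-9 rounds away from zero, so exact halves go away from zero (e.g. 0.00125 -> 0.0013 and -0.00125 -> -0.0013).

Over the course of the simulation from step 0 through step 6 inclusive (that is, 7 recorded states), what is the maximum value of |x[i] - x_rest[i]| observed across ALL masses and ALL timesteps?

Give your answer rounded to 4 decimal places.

Answer: 2.0000

Derivation:
Step 0: x=[3.0000 7.0000] v=[0.0000 -2.0000]
Step 1: x=[4.0000 5.0000] v=[2.0000 -4.0000]
Step 2: x=[2.0000 5.0000] v=[-4.0000 0.0000]
Step 3: x=[1.0000 5.0000] v=[-2.0000 0.0000]
Step 4: x=[3.0000 4.0000] v=[4.0000 -2.0000]
Step 5: x=[3.0000 5.0000] v=[0.0000 2.0000]
Step 6: x=[2.0000 7.0000] v=[-2.0000 4.0000]
Max displacement = 2.0000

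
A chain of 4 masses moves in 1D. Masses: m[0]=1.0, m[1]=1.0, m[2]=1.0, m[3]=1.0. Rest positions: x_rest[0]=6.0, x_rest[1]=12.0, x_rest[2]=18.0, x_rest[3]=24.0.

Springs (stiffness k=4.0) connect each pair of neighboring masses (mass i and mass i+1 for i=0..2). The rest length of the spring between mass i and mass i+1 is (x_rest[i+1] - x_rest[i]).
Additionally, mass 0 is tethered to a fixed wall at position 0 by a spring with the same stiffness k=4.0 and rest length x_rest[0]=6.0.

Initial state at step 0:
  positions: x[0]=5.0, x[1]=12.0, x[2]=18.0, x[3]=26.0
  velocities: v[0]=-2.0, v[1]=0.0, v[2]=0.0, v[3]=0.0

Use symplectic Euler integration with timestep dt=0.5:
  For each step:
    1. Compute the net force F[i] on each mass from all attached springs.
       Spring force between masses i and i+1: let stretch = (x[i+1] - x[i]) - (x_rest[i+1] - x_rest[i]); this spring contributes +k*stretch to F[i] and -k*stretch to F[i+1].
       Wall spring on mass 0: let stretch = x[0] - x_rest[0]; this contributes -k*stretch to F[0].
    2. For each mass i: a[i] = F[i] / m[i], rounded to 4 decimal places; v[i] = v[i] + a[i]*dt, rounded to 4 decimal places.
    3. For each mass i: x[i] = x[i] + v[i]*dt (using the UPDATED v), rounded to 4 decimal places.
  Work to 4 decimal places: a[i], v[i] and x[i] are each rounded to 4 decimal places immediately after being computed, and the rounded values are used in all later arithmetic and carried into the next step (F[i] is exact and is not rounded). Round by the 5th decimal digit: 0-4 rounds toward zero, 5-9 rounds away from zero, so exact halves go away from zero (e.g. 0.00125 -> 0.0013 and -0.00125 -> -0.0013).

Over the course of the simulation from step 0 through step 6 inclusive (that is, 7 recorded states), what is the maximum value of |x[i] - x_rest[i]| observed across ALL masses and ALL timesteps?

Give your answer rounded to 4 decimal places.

Step 0: x=[5.0000 12.0000 18.0000 26.0000] v=[-2.0000 0.0000 0.0000 0.0000]
Step 1: x=[6.0000 11.0000 20.0000 24.0000] v=[2.0000 -2.0000 4.0000 -4.0000]
Step 2: x=[6.0000 14.0000 17.0000 24.0000] v=[0.0000 6.0000 -6.0000 0.0000]
Step 3: x=[8.0000 12.0000 18.0000 23.0000] v=[4.0000 -4.0000 2.0000 -2.0000]
Step 4: x=[6.0000 12.0000 18.0000 23.0000] v=[-4.0000 0.0000 0.0000 0.0000]
Step 5: x=[4.0000 12.0000 17.0000 24.0000] v=[-4.0000 0.0000 -2.0000 2.0000]
Step 6: x=[6.0000 9.0000 18.0000 24.0000] v=[4.0000 -6.0000 2.0000 0.0000]
Max displacement = 3.0000

Answer: 3.0000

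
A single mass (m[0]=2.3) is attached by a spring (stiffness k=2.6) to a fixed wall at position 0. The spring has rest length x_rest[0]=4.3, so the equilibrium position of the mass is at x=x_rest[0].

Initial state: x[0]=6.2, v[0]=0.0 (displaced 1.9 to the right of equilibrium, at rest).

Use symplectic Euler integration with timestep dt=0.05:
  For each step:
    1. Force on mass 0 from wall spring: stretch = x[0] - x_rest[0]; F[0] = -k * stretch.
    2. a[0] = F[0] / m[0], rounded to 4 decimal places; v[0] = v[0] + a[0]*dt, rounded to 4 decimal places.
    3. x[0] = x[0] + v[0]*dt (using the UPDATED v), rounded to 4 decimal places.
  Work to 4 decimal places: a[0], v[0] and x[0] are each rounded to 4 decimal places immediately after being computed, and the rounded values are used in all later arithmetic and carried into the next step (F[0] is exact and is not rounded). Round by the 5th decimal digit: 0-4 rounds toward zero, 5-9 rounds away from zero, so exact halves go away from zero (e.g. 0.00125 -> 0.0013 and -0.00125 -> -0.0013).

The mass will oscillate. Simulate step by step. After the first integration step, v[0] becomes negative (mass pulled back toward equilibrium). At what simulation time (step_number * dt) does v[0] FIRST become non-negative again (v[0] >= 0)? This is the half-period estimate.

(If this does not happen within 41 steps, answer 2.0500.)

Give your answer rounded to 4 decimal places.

Answer: 2.0500

Derivation:
Step 0: x=[6.2000] v=[0.0000]
Step 1: x=[6.1946] v=[-0.1074]
Step 2: x=[6.1839] v=[-0.2145]
Step 3: x=[6.1679] v=[-0.3210]
Step 4: x=[6.1466] v=[-0.4266]
Step 5: x=[6.1201] v=[-0.5310]
Step 6: x=[6.0884] v=[-0.6339]
Step 7: x=[6.0517] v=[-0.7350]
Step 8: x=[6.0100] v=[-0.8340]
Step 9: x=[5.9635] v=[-0.9307]
Step 10: x=[5.9123] v=[-1.0247]
Step 11: x=[5.8565] v=[-1.1158]
Step 12: x=[5.7963] v=[-1.2038]
Step 13: x=[5.7319] v=[-1.2884]
Step 14: x=[5.6634] v=[-1.3693]
Step 15: x=[5.5911] v=[-1.4464]
Step 16: x=[5.5151] v=[-1.5194]
Step 17: x=[5.4357] v=[-1.5881]
Step 18: x=[5.3531] v=[-1.6523]
Step 19: x=[5.2675] v=[-1.7118]
Step 20: x=[5.1792] v=[-1.7665]
Step 21: x=[5.0884] v=[-1.8162]
Step 22: x=[4.9954] v=[-1.8608]
Step 23: x=[4.9004] v=[-1.9001]
Step 24: x=[4.8037] v=[-1.9340]
Step 25: x=[4.7056] v=[-1.9625]
Step 26: x=[4.6063] v=[-1.9854]
Step 27: x=[4.5062] v=[-2.0027]
Step 28: x=[4.4055] v=[-2.0144]
Step 29: x=[4.3045] v=[-2.0204]
Step 30: x=[4.2035] v=[-2.0207]
Step 31: x=[4.1027] v=[-2.0152]
Step 32: x=[4.0025] v=[-2.0041]
Step 33: x=[3.9031] v=[-1.9873]
Step 34: x=[3.8049] v=[-1.9649]
Step 35: x=[3.7081] v=[-1.9369]
Step 36: x=[3.6129] v=[-1.9034]
Step 37: x=[3.5197] v=[-1.8646]
Step 38: x=[3.4287] v=[-1.8205]
Step 39: x=[3.3401] v=[-1.7713]
Step 40: x=[3.2543] v=[-1.7170]
Step 41: x=[3.1714] v=[-1.6579]
v[0] did not become non-negative within 41 steps; using fallback time=2.0500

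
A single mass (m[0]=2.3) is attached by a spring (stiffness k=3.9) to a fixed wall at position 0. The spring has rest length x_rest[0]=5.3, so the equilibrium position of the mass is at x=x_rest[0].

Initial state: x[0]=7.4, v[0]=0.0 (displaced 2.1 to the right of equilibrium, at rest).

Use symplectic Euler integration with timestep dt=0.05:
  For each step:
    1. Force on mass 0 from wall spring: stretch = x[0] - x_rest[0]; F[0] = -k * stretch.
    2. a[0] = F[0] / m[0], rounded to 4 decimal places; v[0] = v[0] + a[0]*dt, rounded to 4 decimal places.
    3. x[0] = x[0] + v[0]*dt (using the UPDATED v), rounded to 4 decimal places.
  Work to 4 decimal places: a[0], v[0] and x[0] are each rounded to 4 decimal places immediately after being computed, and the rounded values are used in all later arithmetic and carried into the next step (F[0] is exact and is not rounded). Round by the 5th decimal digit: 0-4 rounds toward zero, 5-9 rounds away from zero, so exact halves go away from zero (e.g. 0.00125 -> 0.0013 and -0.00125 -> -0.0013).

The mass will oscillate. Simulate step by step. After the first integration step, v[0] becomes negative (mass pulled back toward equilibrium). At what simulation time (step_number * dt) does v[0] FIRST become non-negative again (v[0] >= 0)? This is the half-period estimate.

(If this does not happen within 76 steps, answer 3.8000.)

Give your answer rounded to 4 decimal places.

Step 0: x=[7.4000] v=[0.0000]
Step 1: x=[7.3911] v=[-0.1780]
Step 2: x=[7.3733] v=[-0.3553]
Step 3: x=[7.3467] v=[-0.5311]
Step 4: x=[7.3115] v=[-0.7046]
Step 5: x=[7.2677] v=[-0.8751]
Step 6: x=[7.2156] v=[-1.0419]
Step 7: x=[7.1554] v=[-1.2043]
Step 8: x=[7.0873] v=[-1.3616]
Step 9: x=[7.0116] v=[-1.5131]
Step 10: x=[6.9287] v=[-1.6582]
Step 11: x=[6.8389] v=[-1.7963]
Step 12: x=[6.7426] v=[-1.9268]
Step 13: x=[6.6401] v=[-2.0491]
Step 14: x=[6.5320] v=[-2.1627]
Step 15: x=[6.4186] v=[-2.2672]
Step 16: x=[6.3005] v=[-2.3620]
Step 17: x=[6.1782] v=[-2.4468]
Step 18: x=[6.0521] v=[-2.5213]
Step 19: x=[5.9228] v=[-2.5851]
Step 20: x=[5.7909] v=[-2.6379]
Step 21: x=[5.6569] v=[-2.6795]
Step 22: x=[5.5214] v=[-2.7098]
Step 23: x=[5.3850] v=[-2.7286]
Step 24: x=[5.2482] v=[-2.7358]
Step 25: x=[5.1116] v=[-2.7314]
Step 26: x=[4.9758] v=[-2.7154]
Step 27: x=[4.8414] v=[-2.6879]
Step 28: x=[4.7090] v=[-2.6490]
Step 29: x=[4.5791] v=[-2.5989]
Step 30: x=[4.4522] v=[-2.5378]
Step 31: x=[4.3289] v=[-2.4659]
Step 32: x=[4.2097] v=[-2.3836]
Step 33: x=[4.0951] v=[-2.2912]
Step 34: x=[3.9857] v=[-2.1890]
Step 35: x=[3.8818] v=[-2.0776]
Step 36: x=[3.7839] v=[-1.9574]
Step 37: x=[3.6925] v=[-1.8289]
Step 38: x=[3.6079] v=[-1.6926]
Step 39: x=[3.5304] v=[-1.5491]
Step 40: x=[3.4604] v=[-1.3991]
Step 41: x=[3.3982] v=[-1.2431]
Step 42: x=[3.3441] v=[-1.0819]
Step 43: x=[3.2983] v=[-0.9161]
Step 44: x=[3.2610] v=[-0.7464]
Step 45: x=[3.2323] v=[-0.5735]
Step 46: x=[3.2124] v=[-0.3982]
Step 47: x=[3.2013] v=[-0.2212]
Step 48: x=[3.1991] v=[-0.0433]
Step 49: x=[3.2058] v=[0.1348]
First v>=0 after going negative at step 49, time=2.4500

Answer: 2.4500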